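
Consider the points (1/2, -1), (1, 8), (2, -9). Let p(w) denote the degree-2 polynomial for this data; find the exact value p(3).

-218/3

Evaluate each Lagrange basis at w = 3:
L_0(3) = (2)·(1)/[(-1/2)·(-3/2)] = 8/3
L_1(3) = (5/2)·(1)/[(1/2)·(-1)] = -5
L_2(3) = (5/2)·(2)/[(3/2)·(1)] = 10/3
Sum: (-1)·(8/3) + 8·(-5) + (-9)·(10/3) = -218/3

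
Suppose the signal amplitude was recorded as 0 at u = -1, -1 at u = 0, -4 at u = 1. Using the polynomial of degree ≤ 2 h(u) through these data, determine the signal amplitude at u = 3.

-16

Using Newton's divided-difference form:
h[-1,0] = (-1 - 0) / (0 - (-1)) = -1
h[0,1] = (-4 - (-1)) / (1 - 0) = -3
h[-1,0,1] = (-3 - (-1)) / (1 - (-1)) = -1
h(3) = 0 + (-1)·(4) + (-1)·(4)·(3) = -16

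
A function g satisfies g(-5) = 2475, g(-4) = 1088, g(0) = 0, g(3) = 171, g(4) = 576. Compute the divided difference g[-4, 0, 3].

g[-4,0] = (0 - 1088) / (0 - (-4)) = -272
g[0,3] = (171 - 0) / (3 - 0) = 57
g[-4,0,3] = (57 - (-272)) / (3 - (-4)) = 47

47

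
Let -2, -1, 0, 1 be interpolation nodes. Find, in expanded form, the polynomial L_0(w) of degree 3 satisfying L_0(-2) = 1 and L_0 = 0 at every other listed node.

L_0(w) = -(1/6)w^3 + (1/6)w

L_0(w) = (w + 1)w(w - 1) / [(-1)·(-2)·(-3)]
       = (w^3 - w) / (-6)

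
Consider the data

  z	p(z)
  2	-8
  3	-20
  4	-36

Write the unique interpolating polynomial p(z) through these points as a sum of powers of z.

p(z) = -2z^2 - 2z + 4

Newton's divided differences:
p[2,3] = (-20 - (-8)) / (3 - 2) = -12
p[3,4] = (-36 - (-20)) / (4 - 3) = -16
p[2,3,4] = (-16 - (-12)) / (4 - 2) = -2
p(z) = -8 + (-12)·(z - 2) + (-2)·(z - 2)(z - 3)
Expanding: p(z) = -2z^2 - 2z + 4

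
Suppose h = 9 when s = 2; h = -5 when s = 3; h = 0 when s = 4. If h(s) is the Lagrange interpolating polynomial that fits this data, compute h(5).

24

Evaluate each Lagrange basis at s = 5:
L_0(5) = (2)·(1)/[(-1)·(-2)] = 1
L_1(5) = (3)·(1)/[(1)·(-1)] = -3
L_2(5) = (3)·(2)/[(2)·(1)] = 3
Sum: 9·(1) + (-5)·(-3) + 0 = 24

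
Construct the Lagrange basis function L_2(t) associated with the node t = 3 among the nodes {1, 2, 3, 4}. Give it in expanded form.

L_2(t) = -(1/2)t^3 + (7/2)t^2 - 7t + 4

L_2(t) = (t - 1)(t - 2)(t - 4) / [(2)·(1)·(-1)]
       = (t^3 - 7t^2 + 14t - 8) / (-2)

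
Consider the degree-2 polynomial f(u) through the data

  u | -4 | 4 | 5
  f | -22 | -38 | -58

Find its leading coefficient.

The leading coefficient equals the top divided difference f[-4,4,5].
f[-4,4] = (-38 - (-22)) / (4 - (-4)) = -2
f[4,5] = (-58 - (-38)) / (5 - 4) = -20
f[-4,4,5] = (-20 - (-2)) / (5 - (-4)) = -2

-2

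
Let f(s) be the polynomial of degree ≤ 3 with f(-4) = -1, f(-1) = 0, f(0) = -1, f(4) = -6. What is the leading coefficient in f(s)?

17/480

L_0(s) = (s + 1)s(s - 4) / [-96] = -(1/96)s^3 + (1/32)s^2 + (1/24)s
L_1(s) = (s + 4)s(s - 4) / [15] = (1/15)s^3 - (16/15)s
L_2(s) = (s + 4)(s + 1)(s - 4) / [-16] = -(1/16)s^3 - (1/16)s^2 + s + 1
L_3(s) = (s + 4)(s + 1)s / [160] = (1/160)s^3 + (1/32)s^2 + (1/40)s
f(s) = (-1)·L_0 + 0·L_1 + (-1)·L_2 + (-6)·L_3
Only the coefficient of s^3 is needed; take it from each L_i and combine:
(-1)·(-1/96) + 0·(1/15) + (-1)·(-1/16) + (-6)·(1/160) = 17/480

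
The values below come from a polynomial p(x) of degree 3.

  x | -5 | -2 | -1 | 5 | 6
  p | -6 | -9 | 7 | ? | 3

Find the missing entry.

883/22

The 4 known values determine p uniquely (degree ≤ 3).
Evaluate each Lagrange basis at x = 5:
L_0(5) = (7)·(6)·(-1)/[(-3)·(-4)·(-11)] = 7/22
L_1(5) = (10)·(6)·(-1)/[(3)·(-1)·(-8)] = -5/2
L_2(5) = (10)·(7)·(-1)/[(4)·(1)·(-7)] = 5/2
L_3(5) = (10)·(7)·(6)/[(11)·(8)·(7)] = 15/22
Sum: (-6)·(7/22) + (-9)·(-5/2) + 7·(5/2) + 3·(15/22) = 883/22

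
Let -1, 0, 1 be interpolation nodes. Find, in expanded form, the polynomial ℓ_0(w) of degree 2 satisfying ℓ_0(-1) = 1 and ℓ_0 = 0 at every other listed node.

ℓ_0(w) = (1/2)w^2 - (1/2)w

ℓ_0(w) = w(w - 1) / [(-1)·(-2)]
       = (w^2 - w) / (2)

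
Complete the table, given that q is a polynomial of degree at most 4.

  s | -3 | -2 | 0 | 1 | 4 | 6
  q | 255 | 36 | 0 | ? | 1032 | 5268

The 5 known values determine q uniquely (degree ≤ 4).
Evaluate each Lagrange basis at s = 1:
L_0(1) = (3)·(1)·(-3)·(-5)/[(-1)·(-3)·(-7)·(-9)] = 5/21
L_1(1) = (4)·(1)·(-3)·(-5)/[(1)·(-2)·(-6)·(-8)] = -5/8
L_2(1) = (4)·(3)·(-3)·(-5)/[(3)·(2)·(-4)·(-6)] = 5/4
L_3(1) = (4)·(3)·(1)·(-5)/[(7)·(6)·(4)·(-2)] = 5/28
L_4(1) = (4)·(3)·(1)·(-3)/[(9)·(8)·(6)·(2)] = -1/24
Sum: 255·(5/21) + 36·(-5/8) + 0 + 1032·(5/28) + 5268·(-1/24) = 3

3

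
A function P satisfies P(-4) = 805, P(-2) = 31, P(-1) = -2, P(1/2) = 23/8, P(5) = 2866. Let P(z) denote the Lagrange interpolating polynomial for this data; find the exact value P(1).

10

Evaluate each Lagrange basis at z = 1:
L_0(1) = (3)·(2)·(1/2)·(-4)/[(-2)·(-3)·(-9/2)·(-9)] = -4/81
L_1(1) = (5)·(2)·(1/2)·(-4)/[(2)·(-1)·(-5/2)·(-7)] = 4/7
L_2(1) = (5)·(3)·(1/2)·(-4)/[(3)·(1)·(-3/2)·(-6)] = -10/9
L_3(1) = (5)·(3)·(2)·(-4)/[(9/2)·(5/2)·(3/2)·(-9/2)] = 128/81
L_4(1) = (5)·(3)·(2)·(1/2)/[(9)·(7)·(6)·(9/2)] = 5/567
Sum: 805·(-4/81) + 31·(4/7) + (-2)·(-10/9) + 23/8·(128/81) + 2866·(5/567) = 10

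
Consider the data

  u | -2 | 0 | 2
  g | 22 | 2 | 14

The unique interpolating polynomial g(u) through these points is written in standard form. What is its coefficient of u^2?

The leading coefficient equals the top divided difference g[-2,0,2].
g[-2,0] = (2 - 22) / (0 - (-2)) = -10
g[0,2] = (14 - 2) / (2 - 0) = 6
g[-2,0,2] = (6 - (-10)) / (2 - (-2)) = 4

4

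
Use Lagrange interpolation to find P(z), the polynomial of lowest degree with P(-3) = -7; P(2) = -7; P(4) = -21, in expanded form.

P(z) = -z^2 - z - 1

L_0(z) = (z - 2)(z - 4) / [35] = (1/35)z^2 - (6/35)z + 8/35
L_1(z) = (z + 3)(z - 4) / [-10] = -(1/10)z^2 + (1/10)z + 6/5
L_2(z) = (z + 3)(z - 2) / [14] = (1/14)z^2 + (1/14)z - 3/7
P(z) = (-7)·L_0 + (-7)·L_1 + (-21)·L_2
  (-7)·L_0(z) = -(1/5)z^2 + (6/5)z - 8/5
  (-7)·L_1(z) = (7/10)z^2 - (7/10)z - 42/5
  (-21)·L_2(z) = -(3/2)z^2 - (3/2)z + 9
Adding term by term: -z^2 - z - 1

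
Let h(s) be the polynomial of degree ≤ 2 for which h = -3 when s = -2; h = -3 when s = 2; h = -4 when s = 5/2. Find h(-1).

-5/3

L_0(-1) = (-3)·(-7/2)/[(-4)·(-9/2)] = 7/12
L_1(-1) = (1)·(-7/2)/[(4)·(-1/2)] = 7/4
L_2(-1) = (1)·(-3)/[(9/2)·(1/2)] = -4/3
Sum: (-3)·(7/12) + (-3)·(7/4) + (-4)·(-4/3) = -5/3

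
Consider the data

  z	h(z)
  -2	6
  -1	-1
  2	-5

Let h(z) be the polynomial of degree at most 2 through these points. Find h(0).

L_0(0) = (1)·(-2)/[(-1)·(-4)] = -1/2
L_1(0) = (2)·(-2)/[(1)·(-3)] = 4/3
L_2(0) = (2)·(1)/[(4)·(3)] = 1/6
Sum: 6·(-1/2) + (-1)·(4/3) + (-5)·(1/6) = -31/6

-31/6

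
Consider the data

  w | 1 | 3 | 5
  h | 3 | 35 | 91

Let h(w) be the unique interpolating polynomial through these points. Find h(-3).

11

Using Newton's divided-difference form:
h[1,3] = (35 - 3) / (3 - 1) = 16
h[3,5] = (91 - 35) / (5 - 3) = 28
h[1,3,5] = (28 - 16) / (5 - 1) = 3
h(-3) = 3 + 16·(-4) + 3·(-4)·(-6) = 11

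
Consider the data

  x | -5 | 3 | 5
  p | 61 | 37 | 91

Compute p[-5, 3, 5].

p[-5,3] = (37 - 61) / (3 - (-5)) = -3
p[3,5] = (91 - 37) / (5 - 3) = 27
p[-5,3,5] = (27 - (-3)) / (5 - (-5)) = 3

3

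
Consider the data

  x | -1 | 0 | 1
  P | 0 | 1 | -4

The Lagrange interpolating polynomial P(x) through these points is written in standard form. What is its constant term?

1

Build the Lagrange basis polynomials:
L_0(x) = x(x - 1) / [2] = (1/2)x^2 - (1/2)x
L_1(x) = (x + 1)(x - 1) / [-1] = -x^2 + 1
L_2(x) = (x + 1)x / [2] = (1/2)x^2 + (1/2)x
P(x) = 0·L_0 + 1·L_1 + (-4)·L_2
Only the constant term is needed; take it from each L_i and combine:
0·(0) + 1·(1) + (-4)·(0) = 1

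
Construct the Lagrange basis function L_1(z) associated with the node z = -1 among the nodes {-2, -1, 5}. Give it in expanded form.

L_1(z) = -(1/6)z^2 + (1/2)z + 5/3

L_1(z) = (z + 2)(z - 5) / [(1)·(-6)]
       = (z^2 - 3z - 10) / (-6)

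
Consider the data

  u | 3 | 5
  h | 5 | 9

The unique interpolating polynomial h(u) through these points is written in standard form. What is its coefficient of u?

The leading coefficient equals the top divided difference h[3,5].
h[3,5] = (9 - 5) / (5 - 3) = 2

2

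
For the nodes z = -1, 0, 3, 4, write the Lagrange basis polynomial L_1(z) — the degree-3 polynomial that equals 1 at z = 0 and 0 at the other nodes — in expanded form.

L_1(z) = (1/12)z^3 - (1/2)z^2 + (5/12)z + 1

L_1(z) = (z + 1)(z - 3)(z - 4) / [(1)·(-3)·(-4)]
       = (z^3 - 6z^2 + 5z + 12) / (12)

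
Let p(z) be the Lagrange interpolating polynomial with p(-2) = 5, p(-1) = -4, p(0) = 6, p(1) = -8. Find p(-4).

Evaluate each Lagrange basis at z = -4:
L_0(-4) = (-3)·(-4)·(-5)/[(-1)·(-2)·(-3)] = 10
L_1(-4) = (-2)·(-4)·(-5)/[(1)·(-1)·(-2)] = -20
L_2(-4) = (-2)·(-3)·(-5)/[(2)·(1)·(-1)] = 15
L_3(-4) = (-2)·(-3)·(-4)/[(3)·(2)·(1)] = -4
Sum: 5·(10) + (-4)·(-20) + 6·(15) + (-8)·(-4) = 252

252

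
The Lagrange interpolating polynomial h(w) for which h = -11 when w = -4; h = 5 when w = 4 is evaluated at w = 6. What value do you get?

Evaluate each Lagrange basis at w = 6:
L_0(6) = (2)/[(-8)] = -1/4
L_1(6) = (10)/[(8)] = 5/4
Sum: (-11)·(-1/4) + 5·(5/4) = 9

9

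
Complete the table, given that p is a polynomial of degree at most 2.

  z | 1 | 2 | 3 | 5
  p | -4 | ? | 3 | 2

The 3 known values determine p uniquely (degree ≤ 2).
Evaluate each Lagrange basis at z = 2:
L_0(2) = (-1)·(-3)/[(-2)·(-4)] = 3/8
L_1(2) = (1)·(-3)/[(2)·(-2)] = 3/4
L_2(2) = (1)·(-1)/[(4)·(2)] = -1/8
Sum: (-4)·(3/8) + 3·(3/4) + 2·(-1/8) = 1/2

1/2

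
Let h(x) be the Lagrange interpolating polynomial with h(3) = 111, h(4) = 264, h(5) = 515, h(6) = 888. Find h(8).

L_0(8) = (4)·(3)·(2)/[(-1)·(-2)·(-3)] = -4
L_1(8) = (5)·(3)·(2)/[(1)·(-1)·(-2)] = 15
L_2(8) = (5)·(4)·(2)/[(2)·(1)·(-1)] = -20
L_3(8) = (5)·(4)·(3)/[(3)·(2)·(1)] = 10
Sum: 111·(-4) + 264·(15) + 515·(-20) + 888·(10) = 2096

2096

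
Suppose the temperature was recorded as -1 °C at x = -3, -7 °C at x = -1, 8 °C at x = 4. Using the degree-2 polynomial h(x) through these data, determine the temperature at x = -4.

32/7

Using Newton's divided-difference form:
h[-3,-1] = (-7 - (-1)) / (-1 - (-3)) = -3
h[-1,4] = (8 - (-7)) / (4 - (-1)) = 3
h[-3,-1,4] = (3 - (-3)) / (4 - (-3)) = 6/7
h(-4) = -1 + (-3)·(-1) + (6/7)·(-1)·(-3) = 32/7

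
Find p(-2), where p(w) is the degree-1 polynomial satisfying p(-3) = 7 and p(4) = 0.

6

Evaluate each Lagrange basis at w = -2:
L_0(-2) = (-6)/[(-7)] = 6/7
L_1(-2) = (1)/[(7)] = 1/7
Sum: 7·(6/7) + 0 = 6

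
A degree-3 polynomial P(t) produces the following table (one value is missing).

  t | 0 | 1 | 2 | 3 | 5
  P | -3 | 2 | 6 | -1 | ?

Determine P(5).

-88

The 4 known values determine P uniquely (degree ≤ 3).
L_0(5) = (4)·(3)·(2)/[(-1)·(-2)·(-3)] = -4
L_1(5) = (5)·(3)·(2)/[(1)·(-1)·(-2)] = 15
L_2(5) = (5)·(4)·(2)/[(2)·(1)·(-1)] = -20
L_3(5) = (5)·(4)·(3)/[(3)·(2)·(1)] = 10
Sum: (-3)·(-4) + 2·(15) + 6·(-20) + (-1)·(10) = -88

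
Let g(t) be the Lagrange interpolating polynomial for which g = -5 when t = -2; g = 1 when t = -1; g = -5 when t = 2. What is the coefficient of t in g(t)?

0

Build the Lagrange basis polynomials:
L_0(t) = (t + 1)(t - 2) / [4] = (1/4)t^2 - (1/4)t - 1/2
L_1(t) = (t + 2)(t - 2) / [-3] = -(1/3)t^2 + 4/3
L_2(t) = (t + 2)(t + 1) / [12] = (1/12)t^2 + (1/4)t + 1/6
g(t) = (-5)·L_0 + 1·L_1 + (-5)·L_2
Only the coefficient of t is needed; take it from each L_i and combine:
(-5)·(-1/4) + 1·(0) + (-5)·(1/4) = 0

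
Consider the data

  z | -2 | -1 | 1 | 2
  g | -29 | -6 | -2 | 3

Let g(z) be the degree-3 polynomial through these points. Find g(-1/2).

Evaluate each Lagrange basis at z = -1/2:
L_0(-1/2) = (1/2)·(-3/2)·(-5/2)/[(-1)·(-3)·(-4)] = -5/32
L_1(-1/2) = (3/2)·(-3/2)·(-5/2)/[(1)·(-2)·(-3)] = 15/16
L_2(-1/2) = (3/2)·(1/2)·(-5/2)/[(3)·(2)·(-1)] = 5/16
L_3(-1/2) = (3/2)·(1/2)·(-3/2)/[(4)·(3)·(1)] = -3/32
Sum: (-29)·(-5/32) + (-6)·(15/16) + (-2)·(5/16) + 3·(-3/32) = -2

-2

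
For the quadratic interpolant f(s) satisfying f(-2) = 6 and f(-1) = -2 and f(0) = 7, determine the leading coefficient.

The leading coefficient equals the top divided difference f[-2,-1,0].
f[-2,-1] = (-2 - 6) / (-1 - (-2)) = -8
f[-1,0] = (7 - (-2)) / (0 - (-1)) = 9
f[-2,-1,0] = (9 - (-8)) / (0 - (-2)) = 17/2

17/2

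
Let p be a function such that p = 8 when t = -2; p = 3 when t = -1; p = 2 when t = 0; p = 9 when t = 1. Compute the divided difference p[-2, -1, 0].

2

p[-2,-1] = (3 - 8) / (-1 - (-2)) = -5
p[-1,0] = (2 - 3) / (0 - (-1)) = -1
p[-2,-1,0] = (-1 - (-5)) / (0 - (-2)) = 2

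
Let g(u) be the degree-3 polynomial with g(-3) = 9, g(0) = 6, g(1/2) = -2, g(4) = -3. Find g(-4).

L_0(-4) = (-4)·(-9/2)·(-8)/[(-3)·(-7/2)·(-7)] = 96/49
L_1(-4) = (-1)·(-9/2)·(-8)/[(3)·(-1/2)·(-4)] = -6
L_2(-4) = (-1)·(-4)·(-8)/[(7/2)·(1/2)·(-7/2)] = 256/49
L_3(-4) = (-1)·(-4)·(-9/2)/[(7)·(4)·(7/2)] = -9/49
Sum: 9·(96/49) + 6·(-6) + (-2)·(256/49) + (-3)·(-9/49) = -1385/49

-1385/49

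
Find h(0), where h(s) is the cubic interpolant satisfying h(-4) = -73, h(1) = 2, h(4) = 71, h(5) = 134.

-1

L_0(0) = (-1)·(-4)·(-5)/[(-5)·(-8)·(-9)] = 1/18
L_1(0) = (4)·(-4)·(-5)/[(5)·(-3)·(-4)] = 4/3
L_2(0) = (4)·(-1)·(-5)/[(8)·(3)·(-1)] = -5/6
L_3(0) = (4)·(-1)·(-4)/[(9)·(4)·(1)] = 4/9
Sum: (-73)·(1/18) + 2·(4/3) + 71·(-5/6) + 134·(4/9) = -1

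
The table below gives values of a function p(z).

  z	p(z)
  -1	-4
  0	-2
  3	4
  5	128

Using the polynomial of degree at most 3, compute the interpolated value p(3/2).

-41/4

Evaluate each Lagrange basis at z = 3/2:
L_0(3/2) = (3/2)·(-3/2)·(-7/2)/[(-1)·(-4)·(-6)] = -21/64
L_1(3/2) = (5/2)·(-3/2)·(-7/2)/[(1)·(-3)·(-5)] = 7/8
L_2(3/2) = (5/2)·(3/2)·(-7/2)/[(4)·(3)·(-2)] = 35/64
L_3(3/2) = (5/2)·(3/2)·(-3/2)/[(6)·(5)·(2)] = -3/32
Sum: (-4)·(-21/64) + (-2)·(7/8) + 4·(35/64) + 128·(-3/32) = -41/4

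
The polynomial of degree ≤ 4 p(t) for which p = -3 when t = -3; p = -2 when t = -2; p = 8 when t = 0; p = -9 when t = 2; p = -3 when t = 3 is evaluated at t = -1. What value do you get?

Using Newton's divided-difference form:
p[-3,-2] = (-2 - (-3)) / (-2 - (-3)) = 1
p[-2,0] = (8 - (-2)) / (0 - (-2)) = 5
p[0,2] = (-9 - 8) / (2 - 0) = -17/2
p[2,3] = (-3 - (-9)) / (3 - 2) = 6
p[-3,-2,0] = (5 - 1) / (0 - (-3)) = 4/3
p[-2,0,2] = (-17/2 - 5) / (2 - (-2)) = -27/8
p[0,2,3] = (6 - (-17/2)) / (3 - 0) = 29/6
p[-3,-2,0,2] = (-27/8 - 4/3) / (2 - (-3)) = -113/120
p[-2,0,2,3] = (29/6 - (-27/8)) / (3 - (-2)) = 197/120
p[-3,-2,0,2,3] = (197/120 - (-113/120)) / (3 - (-3)) = 31/72
p(-1) = -3 + 1·(2) + (4/3)·(2)·(1) + (-113/120)·(2)·(1)·(-1) + (31/72)·(2)·(1)·(-1)·(-3) = 92/15

92/15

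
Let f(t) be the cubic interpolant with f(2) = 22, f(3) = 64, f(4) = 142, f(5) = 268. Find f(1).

4

Using Newton's divided-difference form:
f[2,3] = (64 - 22) / (3 - 2) = 42
f[3,4] = (142 - 64) / (4 - 3) = 78
f[4,5] = (268 - 142) / (5 - 4) = 126
f[2,3,4] = (78 - 42) / (4 - 2) = 18
f[3,4,5] = (126 - 78) / (5 - 3) = 24
f[2,3,4,5] = (24 - 18) / (5 - 2) = 2
f(1) = 22 + 42·(-1) + 18·(-1)·(-2) + 2·(-1)·(-2)·(-3) = 4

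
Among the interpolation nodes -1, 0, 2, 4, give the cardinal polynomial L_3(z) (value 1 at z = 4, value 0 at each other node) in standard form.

L_3(z) = (z + 1)z(z - 2) / [(5)·(4)·(2)]
       = (z^3 - z^2 - 2z) / (40)

L_3(z) = (1/40)z^3 - (1/40)z^2 - (1/20)z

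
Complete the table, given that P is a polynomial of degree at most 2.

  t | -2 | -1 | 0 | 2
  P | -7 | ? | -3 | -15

The 3 known values determine P uniquely (degree ≤ 2).
Evaluate each Lagrange basis at t = -1:
L_0(-1) = (-1)·(-3)/[(-2)·(-4)] = 3/8
L_1(-1) = (1)·(-3)/[(2)·(-2)] = 3/4
L_2(-1) = (1)·(-1)/[(4)·(2)] = -1/8
Sum: (-7)·(3/8) + (-3)·(3/4) + (-15)·(-1/8) = -3

-3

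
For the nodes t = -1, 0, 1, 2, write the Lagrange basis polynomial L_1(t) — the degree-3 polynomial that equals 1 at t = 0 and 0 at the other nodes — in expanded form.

L_1(t) = (t + 1)(t - 1)(t - 2) / [(1)·(-1)·(-2)]
       = (t^3 - 2t^2 - t + 2) / (2)

L_1(t) = (1/2)t^3 - t^2 - (1/2)t + 1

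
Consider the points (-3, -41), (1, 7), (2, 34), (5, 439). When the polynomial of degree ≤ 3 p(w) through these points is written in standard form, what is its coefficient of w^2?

3

Build the Lagrange basis polynomials:
L_0(w) = (w - 1)(w - 2)(w - 5) / [-160] = -(1/160)w^3 + (1/20)w^2 - (17/160)w + 1/16
L_1(w) = (w + 3)(w - 2)(w - 5) / [16] = (1/16)w^3 - (1/4)w^2 - (11/16)w + 15/8
L_2(w) = (w + 3)(w - 1)(w - 5) / [-15] = -(1/15)w^3 + (1/5)w^2 + (13/15)w - 1
L_3(w) = (w + 3)(w - 1)(w - 2) / [96] = (1/96)w^3 - (7/96)w + 1/16
p(w) = (-41)·L_0 + 7·L_1 + 34·L_2 + 439·L_3
Only the coefficient of w^2 is needed; take it from each L_i and combine:
(-41)·(1/20) + 7·(-1/4) + 34·(1/5) + 439·(0) = 3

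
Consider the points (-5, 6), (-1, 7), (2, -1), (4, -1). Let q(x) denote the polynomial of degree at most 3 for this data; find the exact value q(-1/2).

179/32

Evaluate each Lagrange basis at x = -1/2:
L_0(-1/2) = (1/2)·(-5/2)·(-9/2)/[(-4)·(-7)·(-9)] = -5/224
L_1(-1/2) = (9/2)·(-5/2)·(-9/2)/[(4)·(-3)·(-5)] = 27/32
L_2(-1/2) = (9/2)·(1/2)·(-9/2)/[(7)·(3)·(-2)] = 27/112
L_3(-1/2) = (9/2)·(1/2)·(-5/2)/[(9)·(5)·(2)] = -1/16
Sum: 6·(-5/224) + 7·(27/32) + (-1)·(27/112) + (-1)·(-1/16) = 179/32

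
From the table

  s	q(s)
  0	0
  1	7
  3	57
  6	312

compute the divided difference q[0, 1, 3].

q[0,1] = (7 - 0) / (1 - 0) = 7
q[1,3] = (57 - 7) / (3 - 1) = 25
q[0,1,3] = (25 - 7) / (3 - 0) = 6

6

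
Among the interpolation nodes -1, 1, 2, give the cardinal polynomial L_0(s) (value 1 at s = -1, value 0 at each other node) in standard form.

L_0(s) = (1/6)s^2 - (1/2)s + 1/3

L_0(s) = (s - 1)(s - 2) / [(-2)·(-3)]
       = (s^2 - 3s + 2) / (6)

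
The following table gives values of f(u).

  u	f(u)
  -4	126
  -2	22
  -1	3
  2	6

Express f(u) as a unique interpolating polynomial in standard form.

Build the Lagrange basis polynomials:
L_0(u) = (u + 2)(u + 1)(u - 2) / [-36] = -(1/36)u^3 - (1/36)u^2 + (1/9)u + 1/9
L_1(u) = (u + 4)(u + 1)(u - 2) / [8] = (1/8)u^3 + (3/8)u^2 - (3/4)u - 1
L_2(u) = (u + 4)(u + 2)(u - 2) / [-9] = -(1/9)u^3 - (4/9)u^2 + (4/9)u + 16/9
L_3(u) = (u + 4)(u + 2)(u + 1) / [72] = (1/72)u^3 + (7/72)u^2 + (7/36)u + 1/9
f(u) = 126·L_0 + 22·L_1 + 3·L_2 + 6·L_3
  126·L_0(u) = -(7/2)u^3 - (7/2)u^2 + 14u + 14
  22·L_1(u) = (11/4)u^3 + (33/4)u^2 - (33/2)u - 22
  3·L_2(u) = -(1/3)u^3 - (4/3)u^2 + (4/3)u + 16/3
  6·L_3(u) = (1/12)u^3 + (7/12)u^2 + (7/6)u + 2/3
Adding term by term: -u^3 + 4u^2 - 2

f(u) = -u^3 + 4u^2 - 2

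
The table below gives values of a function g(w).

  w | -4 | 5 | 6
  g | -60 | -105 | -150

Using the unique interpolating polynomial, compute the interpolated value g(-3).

-33

Using Newton's divided-difference form:
g[-4,5] = (-105 - (-60)) / (5 - (-4)) = -5
g[5,6] = (-150 - (-105)) / (6 - 5) = -45
g[-4,5,6] = (-45 - (-5)) / (6 - (-4)) = -4
g(-3) = -60 + (-5)·(1) + (-4)·(1)·(-8) = -33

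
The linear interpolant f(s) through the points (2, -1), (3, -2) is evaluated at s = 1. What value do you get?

0

L_0(1) = (-2)/[(-1)] = 2
L_1(1) = (-1)/[(1)] = -1
Sum: (-1)·(2) + (-2)·(-1) = 0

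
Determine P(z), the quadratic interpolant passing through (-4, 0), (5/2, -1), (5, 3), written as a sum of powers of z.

P(z) = (38/195)z^2 + (9/65)z - 100/39

Newton's divided differences:
P[-4,5/2] = (-1 - 0) / (5/2 - (-4)) = -2/13
P[5/2,5] = (3 - (-1)) / (5 - 5/2) = 8/5
P[-4,5/2,5] = (8/5 - (-2/13)) / (5 - (-4)) = 38/195
P(z) = (-2/13)·(z + 4) + (38/195)·(z + 4)(z - 5/2)
Expanding: P(z) = (38/195)z^2 + (9/65)z - 100/39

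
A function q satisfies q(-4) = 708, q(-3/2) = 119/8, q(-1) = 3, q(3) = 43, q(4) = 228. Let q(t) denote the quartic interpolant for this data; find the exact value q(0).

4

Using Newton's divided-difference form:
q[-4,-3/2] = (119/8 - 708) / (-3/2 - (-4)) = -1109/4
q[-3/2,-1] = (3 - 119/8) / (-1 - (-3/2)) = -95/4
q[-1,3] = (43 - 3) / (3 - (-1)) = 10
q[3,4] = (228 - 43) / (4 - 3) = 185
q[-4,-3/2,-1] = (-95/4 - (-1109/4)) / (-1 - (-4)) = 169/2
q[-3/2,-1,3] = (10 - (-95/4)) / (3 - (-3/2)) = 15/2
q[-1,3,4] = (185 - 10) / (4 - (-1)) = 35
q[-4,-3/2,-1,3] = (15/2 - 169/2) / (3 - (-4)) = -11
q[-3/2,-1,3,4] = (35 - 15/2) / (4 - (-3/2)) = 5
q[-4,-3/2,-1,3,4] = (5 - (-11)) / (4 - (-4)) = 2
q(0) = 708 + (-1109/4)·(4) + (169/2)·(4)·(3/2) + (-11)·(4)·(3/2)·(1) + 2·(4)·(3/2)·(1)·(-3) = 4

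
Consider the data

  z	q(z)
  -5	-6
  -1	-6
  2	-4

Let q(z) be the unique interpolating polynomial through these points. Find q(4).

-12/7

L_0(4) = (5)·(2)/[(-4)·(-7)] = 5/14
L_1(4) = (9)·(2)/[(4)·(-3)] = -3/2
L_2(4) = (9)·(5)/[(7)·(3)] = 15/7
Sum: (-6)·(5/14) + (-6)·(-3/2) + (-4)·(15/7) = -12/7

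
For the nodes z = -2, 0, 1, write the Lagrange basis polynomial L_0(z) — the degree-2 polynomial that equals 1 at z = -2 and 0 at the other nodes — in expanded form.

L_0(z) = z(z - 1) / [(-2)·(-3)]
       = (z^2 - z) / (6)

L_0(z) = (1/6)z^2 - (1/6)z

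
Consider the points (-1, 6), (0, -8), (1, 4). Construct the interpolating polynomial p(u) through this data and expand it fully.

Newton's divided differences:
p[-1,0] = (-8 - 6) / (0 - (-1)) = -14
p[0,1] = (4 - (-8)) / (1 - 0) = 12
p[-1,0,1] = (12 - (-14)) / (1 - (-1)) = 13
p(u) = 6 + (-14)·(u + 1) + 13·(u + 1)u
Expanding: p(u) = 13u^2 - u - 8

p(u) = 13u^2 - u - 8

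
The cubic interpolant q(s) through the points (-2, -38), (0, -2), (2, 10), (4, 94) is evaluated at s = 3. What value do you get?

37

Evaluate each Lagrange basis at s = 3:
L_0(3) = (3)·(1)·(-1)/[(-2)·(-4)·(-6)] = 1/16
L_1(3) = (5)·(1)·(-1)/[(2)·(-2)·(-4)] = -5/16
L_2(3) = (5)·(3)·(-1)/[(4)·(2)·(-2)] = 15/16
L_3(3) = (5)·(3)·(1)/[(6)·(4)·(2)] = 5/16
Sum: (-38)·(1/16) + (-2)·(-5/16) + 10·(15/16) + 94·(5/16) = 37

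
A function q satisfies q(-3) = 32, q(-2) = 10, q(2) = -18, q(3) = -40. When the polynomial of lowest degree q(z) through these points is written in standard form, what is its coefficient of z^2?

Build the Lagrange basis polynomials:
L_0(z) = (z + 2)(z - 2)(z - 3) / [-30] = -(1/30)z^3 + (1/10)z^2 + (2/15)z - 2/5
L_1(z) = (z + 3)(z - 2)(z - 3) / [20] = (1/20)z^3 - (1/10)z^2 - (9/20)z + 9/10
L_2(z) = (z + 3)(z + 2)(z - 3) / [-20] = -(1/20)z^3 - (1/10)z^2 + (9/20)z + 9/10
L_3(z) = (z + 3)(z + 2)(z - 2) / [30] = (1/30)z^3 + (1/10)z^2 - (2/15)z - 2/5
q(z) = 32·L_0 + 10·L_1 + (-18)·L_2 + (-40)·L_3
Only the coefficient of z^2 is needed; take it from each L_i and combine:
32·(1/10) + 10·(-1/10) + (-18)·(-1/10) + (-40)·(1/10) = 0

0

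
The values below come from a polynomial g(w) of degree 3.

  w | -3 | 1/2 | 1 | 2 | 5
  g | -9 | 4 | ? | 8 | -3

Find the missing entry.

5422/945

The 4 known values determine g uniquely (degree ≤ 3).
L_0(1) = (1/2)·(-1)·(-4)/[(-7/2)·(-5)·(-8)] = -1/70
L_1(1) = (4)·(-1)·(-4)/[(7/2)·(-3/2)·(-9/2)] = 128/189
L_2(1) = (4)·(1/2)·(-4)/[(5)·(3/2)·(-3)] = 16/45
L_3(1) = (4)·(1/2)·(-1)/[(8)·(9/2)·(3)] = -1/54
Sum: (-9)·(-1/70) + 4·(128/189) + 8·(16/45) + (-3)·(-1/54) = 5422/945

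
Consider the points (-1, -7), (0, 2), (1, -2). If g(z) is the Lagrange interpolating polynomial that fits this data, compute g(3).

-49

Evaluate each Lagrange basis at z = 3:
L_0(3) = (3)·(2)/[(-1)·(-2)] = 3
L_1(3) = (4)·(2)/[(1)·(-1)] = -8
L_2(3) = (4)·(3)/[(2)·(1)] = 6
Sum: (-7)·(3) + 2·(-8) + (-2)·(6) = -49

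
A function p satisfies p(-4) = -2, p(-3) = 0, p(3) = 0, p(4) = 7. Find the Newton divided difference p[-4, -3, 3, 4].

p[-4,-3] = (0 - (-2)) / (-3 - (-4)) = 2
p[-3,3] = (0 - 0) / (3 - (-3)) = 0
p[3,4] = (7 - 0) / (4 - 3) = 7
p[-4,-3,3] = (0 - 2) / (3 - (-4)) = -2/7
p[-3,3,4] = (7 - 0) / (4 - (-3)) = 1
p[-4,-3,3,4] = (1 - (-2/7)) / (4 - (-4)) = 9/56

9/56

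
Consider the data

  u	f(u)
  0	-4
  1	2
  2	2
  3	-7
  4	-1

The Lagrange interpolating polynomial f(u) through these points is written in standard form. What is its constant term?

Build the Lagrange basis polynomials:
L_0(u) = (u - 1)(u - 2)(u - 3)(u - 4) / [24] = (1/24)u^4 - (5/12)u^3 + (35/24)u^2 - (25/12)u + 1
L_1(u) = u(u - 2)(u - 3)(u - 4) / [-6] = -(1/6)u^4 + (3/2)u^3 - (13/3)u^2 + 4u
L_2(u) = u(u - 1)(u - 3)(u - 4) / [4] = (1/4)u^4 - 2u^3 + (19/4)u^2 - 3u
L_3(u) = u(u - 1)(u - 2)(u - 4) / [-6] = -(1/6)u^4 + (7/6)u^3 - (7/3)u^2 + (4/3)u
L_4(u) = u(u - 1)(u - 2)(u - 3) / [24] = (1/24)u^4 - (1/4)u^3 + (11/24)u^2 - (1/4)u
f(u) = (-4)·L_0 + 2·L_1 + 2·L_2 + (-7)·L_3 + (-1)·L_4
Only the constant term is needed; take it from each L_i and combine:
(-4)·(1) + 2·(0) + 2·(0) + (-7)·(0) + (-1)·(0) = -4

-4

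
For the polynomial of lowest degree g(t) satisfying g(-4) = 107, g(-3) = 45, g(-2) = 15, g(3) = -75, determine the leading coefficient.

The leading coefficient equals the top divided difference g[-4,-3,-2,3].
g[-4,-3] = (45 - 107) / (-3 - (-4)) = -62
g[-3,-2] = (15 - 45) / (-2 - (-3)) = -30
g[-2,3] = (-75 - 15) / (3 - (-2)) = -18
g[-4,-3,-2] = (-30 - (-62)) / (-2 - (-4)) = 16
g[-3,-2,3] = (-18 - (-30)) / (3 - (-3)) = 2
g[-4,-3,-2,3] = (2 - 16) / (3 - (-4)) = -2

-2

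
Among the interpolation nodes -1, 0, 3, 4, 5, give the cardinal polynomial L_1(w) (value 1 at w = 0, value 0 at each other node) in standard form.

L_1(w) = (w + 1)(w - 3)(w - 4)(w - 5) / [(1)·(-3)·(-4)·(-5)]
       = (w^4 - 11w^3 + 35w^2 - 13w - 60) / (-60)

L_1(w) = -(1/60)w^4 + (11/60)w^3 - (7/12)w^2 + (13/60)w + 1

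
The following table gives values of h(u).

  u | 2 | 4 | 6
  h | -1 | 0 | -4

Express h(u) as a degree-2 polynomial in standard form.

Newton's divided differences:
h[2,4] = (0 - (-1)) / (4 - 2) = 1/2
h[4,6] = (-4 - 0) / (6 - 4) = -2
h[2,4,6] = (-2 - 1/2) / (6 - 2) = -5/8
h(u) = -1 + (1/2)·(u - 2) + (-5/8)·(u - 2)(u - 4)
Expanding: h(u) = -(5/8)u^2 + (17/4)u - 7

h(u) = -(5/8)u^2 + (17/4)u - 7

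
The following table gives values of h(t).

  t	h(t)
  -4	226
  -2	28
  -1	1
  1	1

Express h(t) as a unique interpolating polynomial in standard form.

h(t) = -3t^3 + 3t^2 + 3t - 2

Build the Lagrange basis polynomials:
L_0(t) = (t + 2)(t + 1)(t - 1) / [-30] = -(1/30)t^3 - (1/15)t^2 + (1/30)t + 1/15
L_1(t) = (t + 4)(t + 1)(t - 1) / [6] = (1/6)t^3 + (2/3)t^2 - (1/6)t - 2/3
L_2(t) = (t + 4)(t + 2)(t - 1) / [-6] = -(1/6)t^3 - (5/6)t^2 - (1/3)t + 4/3
L_3(t) = (t + 4)(t + 2)(t + 1) / [30] = (1/30)t^3 + (7/30)t^2 + (7/15)t + 4/15
h(t) = 226·L_0 + 28·L_1 + 1·L_2 + 1·L_3
  226·L_0(t) = -(113/15)t^3 - (226/15)t^2 + (113/15)t + 226/15
  28·L_1(t) = (14/3)t^3 + (56/3)t^2 - (14/3)t - 56/3
  1·L_2(t) = -(1/6)t^3 - (5/6)t^2 - (1/3)t + 4/3
  1·L_3(t) = (1/30)t^3 + (7/30)t^2 + (7/15)t + 4/15
Adding term by term: -3t^3 + 3t^2 + 3t - 2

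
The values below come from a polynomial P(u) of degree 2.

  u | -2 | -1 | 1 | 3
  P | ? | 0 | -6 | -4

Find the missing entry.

The 3 known values determine P uniquely (degree ≤ 2).
Evaluate each Lagrange basis at u = -2:
L_0(-2) = (-3)·(-5)/[(-2)·(-4)] = 15/8
L_1(-2) = (-1)·(-5)/[(2)·(-2)] = -5/4
L_2(-2) = (-1)·(-3)/[(4)·(2)] = 3/8
Sum: 0 + (-6)·(-5/4) + (-4)·(3/8) = 6

6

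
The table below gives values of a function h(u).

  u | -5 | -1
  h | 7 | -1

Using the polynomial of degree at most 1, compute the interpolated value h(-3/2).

Evaluate each Lagrange basis at u = -3/2:
L_0(-3/2) = (-1/2)/[(-4)] = 1/8
L_1(-3/2) = (7/2)/[(4)] = 7/8
Sum: 7·(1/8) + (-1)·(7/8) = 0

0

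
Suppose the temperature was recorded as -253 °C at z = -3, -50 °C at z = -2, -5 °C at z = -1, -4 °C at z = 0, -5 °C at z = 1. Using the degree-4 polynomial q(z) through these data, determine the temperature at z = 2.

-38

Evaluate each Lagrange basis at z = 2:
L_0(2) = (4)·(3)·(2)·(1)/[(-1)·(-2)·(-3)·(-4)] = 1
L_1(2) = (5)·(3)·(2)·(1)/[(1)·(-1)·(-2)·(-3)] = -5
L_2(2) = (5)·(4)·(2)·(1)/[(2)·(1)·(-1)·(-2)] = 10
L_3(2) = (5)·(4)·(3)·(1)/[(3)·(2)·(1)·(-1)] = -10
L_4(2) = (5)·(4)·(3)·(2)/[(4)·(3)·(2)·(1)] = 5
Sum: (-253)·(1) + (-50)·(-5) + (-5)·(10) + (-4)·(-10) + (-5)·(5) = -38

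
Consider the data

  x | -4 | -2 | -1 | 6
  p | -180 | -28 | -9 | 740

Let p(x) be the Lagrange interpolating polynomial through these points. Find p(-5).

Evaluate each Lagrange basis at x = -5:
L_0(-5) = (-3)·(-4)·(-11)/[(-2)·(-3)·(-10)] = 11/5
L_1(-5) = (-1)·(-4)·(-11)/[(2)·(-1)·(-8)] = -11/4
L_2(-5) = (-1)·(-3)·(-11)/[(3)·(1)·(-7)] = 11/7
L_3(-5) = (-1)·(-3)·(-4)/[(10)·(8)·(7)] = -3/140
Sum: (-180)·(11/5) + (-28)·(-11/4) + (-9)·(11/7) + 740·(-3/140) = -349

-349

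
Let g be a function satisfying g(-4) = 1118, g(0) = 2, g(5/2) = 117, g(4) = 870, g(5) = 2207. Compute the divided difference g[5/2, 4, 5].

g[5/2,4] = (870 - 117) / (4 - 5/2) = 502
g[4,5] = (2207 - 870) / (5 - 4) = 1337
g[5/2,4,5] = (1337 - 502) / (5 - 5/2) = 334

334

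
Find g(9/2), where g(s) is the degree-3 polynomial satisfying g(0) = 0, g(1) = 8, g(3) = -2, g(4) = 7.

Using Newton's divided-difference form:
g[0,1] = (8 - 0) / (1 - 0) = 8
g[1,3] = (-2 - 8) / (3 - 1) = -5
g[3,4] = (7 - (-2)) / (4 - 3) = 9
g[0,1,3] = (-5 - 8) / (3 - 0) = -13/3
g[1,3,4] = (9 - (-5)) / (4 - 1) = 14/3
g[0,1,3,4] = (14/3 - (-13/3)) / (4 - 0) = 9/4
g(9/2) = 0 + 8·(9/2) + (-13/3)·(9/2)·(7/2) + (9/4)·(9/2)·(7/2)·(3/2) = 669/32

669/32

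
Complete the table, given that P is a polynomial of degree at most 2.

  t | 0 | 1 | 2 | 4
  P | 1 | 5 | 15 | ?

53

The 3 known values determine P uniquely (degree ≤ 2).
L_0(4) = (3)·(2)/[(-1)·(-2)] = 3
L_1(4) = (4)·(2)/[(1)·(-1)] = -8
L_2(4) = (4)·(3)/[(2)·(1)] = 6
Sum: 1·(3) + 5·(-8) + 15·(6) = 53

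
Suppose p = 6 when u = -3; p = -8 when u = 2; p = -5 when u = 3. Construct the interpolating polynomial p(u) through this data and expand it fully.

p(u) = (29/30)u^2 - (11/6)u - 41/5

Newton's divided differences:
p[-3,2] = (-8 - 6) / (2 - (-3)) = -14/5
p[2,3] = (-5 - (-8)) / (3 - 2) = 3
p[-3,2,3] = (3 - (-14/5)) / (3 - (-3)) = 29/30
p(u) = 6 + (-14/5)·(u + 3) + (29/30)·(u + 3)(u - 2)
Expanding: p(u) = (29/30)u^2 - (11/6)u - 41/5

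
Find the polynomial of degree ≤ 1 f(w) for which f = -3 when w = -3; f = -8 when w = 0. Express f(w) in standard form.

f(w) = -(5/3)w - 8

Build the Lagrange basis polynomials:
L_0(w) = w / [-3] = -(1/3)w
L_1(w) = (w + 3) / [3] = (1/3)w + 1
f(w) = (-3)·L_0 + (-8)·L_1
  (-3)·L_0(w) = w
  (-8)·L_1(w) = -(8/3)w - 8
Adding term by term: -(5/3)w - 8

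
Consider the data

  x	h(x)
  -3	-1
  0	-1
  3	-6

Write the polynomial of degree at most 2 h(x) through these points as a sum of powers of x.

Newton's divided differences:
h[-3,0] = (-1 - (-1)) / (0 - (-3)) = 0
h[0,3] = (-6 - (-1)) / (3 - 0) = -5/3
h[-3,0,3] = (-5/3 - 0) / (3 - (-3)) = -5/18
h(x) = -1 + (-5/18)·(x + 3)x
Expanding: h(x) = -(5/18)x^2 - (5/6)x - 1

h(x) = -(5/18)x^2 - (5/6)x - 1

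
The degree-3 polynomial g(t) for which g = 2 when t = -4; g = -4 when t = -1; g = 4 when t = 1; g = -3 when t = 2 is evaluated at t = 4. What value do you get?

L_0(4) = (5)·(3)·(2)/[(-3)·(-5)·(-6)] = -1/3
L_1(4) = (8)·(3)·(2)/[(3)·(-2)·(-3)] = 8/3
L_2(4) = (8)·(5)·(2)/[(5)·(2)·(-1)] = -8
L_3(4) = (8)·(5)·(3)/[(6)·(3)·(1)] = 20/3
Sum: 2·(-1/3) + (-4)·(8/3) + 4·(-8) + (-3)·(20/3) = -190/3

-190/3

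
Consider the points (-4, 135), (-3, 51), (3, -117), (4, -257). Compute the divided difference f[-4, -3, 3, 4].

-3

f[-4,-3] = (51 - 135) / (-3 - (-4)) = -84
f[-3,3] = (-117 - 51) / (3 - (-3)) = -28
f[3,4] = (-257 - (-117)) / (4 - 3) = -140
f[-4,-3,3] = (-28 - (-84)) / (3 - (-4)) = 8
f[-3,3,4] = (-140 - (-28)) / (4 - (-3)) = -16
f[-4,-3,3,4] = (-16 - 8) / (4 - (-4)) = -3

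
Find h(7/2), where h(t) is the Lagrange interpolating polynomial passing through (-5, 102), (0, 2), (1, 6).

L_0(7/2) = (7/2)·(5/2)/[(-5)·(-6)] = 7/24
L_1(7/2) = (17/2)·(5/2)/[(5)·(-1)] = -17/4
L_2(7/2) = (17/2)·(7/2)/[(6)·(1)] = 119/24
Sum: 102·(7/24) + 2·(-17/4) + 6·(119/24) = 51

51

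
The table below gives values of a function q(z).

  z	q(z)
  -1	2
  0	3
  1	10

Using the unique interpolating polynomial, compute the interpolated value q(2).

23

Evaluate each Lagrange basis at z = 2:
L_0(2) = (2)·(1)/[(-1)·(-2)] = 1
L_1(2) = (3)·(1)/[(1)·(-1)] = -3
L_2(2) = (3)·(2)/[(2)·(1)] = 3
Sum: 2·(1) + 3·(-3) + 10·(3) = 23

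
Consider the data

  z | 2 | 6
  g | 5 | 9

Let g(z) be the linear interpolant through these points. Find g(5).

8

L_0(5) = (-1)/[(-4)] = 1/4
L_1(5) = (3)/[(4)] = 3/4
Sum: 5·(1/4) + 9·(3/4) = 8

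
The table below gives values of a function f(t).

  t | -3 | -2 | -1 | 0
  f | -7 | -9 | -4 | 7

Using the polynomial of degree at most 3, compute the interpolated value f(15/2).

2877/16

Evaluate each Lagrange basis at t = 15/2:
L_0(15/2) = (19/2)·(17/2)·(15/2)/[(-1)·(-2)·(-3)] = -1615/16
L_1(15/2) = (21/2)·(17/2)·(15/2)/[(1)·(-1)·(-2)] = 5355/16
L_2(15/2) = (21/2)·(19/2)·(15/2)/[(2)·(1)·(-1)] = -5985/16
L_3(15/2) = (21/2)·(19/2)·(17/2)/[(3)·(2)·(1)] = 2261/16
Sum: (-7)·(-1615/16) + (-9)·(5355/16) + (-4)·(-5985/16) + 7·(2261/16) = 2877/16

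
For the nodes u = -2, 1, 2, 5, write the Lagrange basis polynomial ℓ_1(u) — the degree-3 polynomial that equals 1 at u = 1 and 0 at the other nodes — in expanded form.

ℓ_1(u) = (u + 2)(u - 2)(u - 5) / [(3)·(-1)·(-4)]
       = (u^3 - 5u^2 - 4u + 20) / (12)

ℓ_1(u) = (1/12)u^3 - (5/12)u^2 - (1/3)u + 5/3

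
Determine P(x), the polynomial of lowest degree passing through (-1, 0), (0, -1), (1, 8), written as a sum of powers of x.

P(x) = 5x^2 + 4x - 1

Build the Lagrange basis polynomials:
L_0(x) = x(x - 1) / [2] = (1/2)x^2 - (1/2)x
L_1(x) = (x + 1)(x - 1) / [-1] = -x^2 + 1
L_2(x) = (x + 1)x / [2] = (1/2)x^2 + (1/2)x
P(x) = 0·L_0 + (-1)·L_1 + 8·L_2
  0·L_0(x) = 0
  (-1)·L_1(x) = x^2 - 1
  8·L_2(x) = 4x^2 + 4x
Adding term by term: 5x^2 + 4x - 1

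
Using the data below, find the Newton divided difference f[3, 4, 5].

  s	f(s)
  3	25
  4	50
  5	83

4

f[3,4] = (50 - 25) / (4 - 3) = 25
f[4,5] = (83 - 50) / (5 - 4) = 33
f[3,4,5] = (33 - 25) / (5 - 3) = 4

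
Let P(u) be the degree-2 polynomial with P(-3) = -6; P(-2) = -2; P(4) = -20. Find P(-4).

Evaluate each Lagrange basis at u = -4:
L_0(-4) = (-2)·(-8)/[(-1)·(-7)] = 16/7
L_1(-4) = (-1)·(-8)/[(1)·(-6)] = -4/3
L_2(-4) = (-1)·(-2)/[(7)·(6)] = 1/21
Sum: (-6)·(16/7) + (-2)·(-4/3) + (-20)·(1/21) = -12

-12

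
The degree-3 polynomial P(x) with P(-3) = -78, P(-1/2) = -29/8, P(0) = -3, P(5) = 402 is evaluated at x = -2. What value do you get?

-25

Using Newton's divided-difference form:
P[-3,-1/2] = (-29/8 - (-78)) / (-1/2 - (-3)) = 119/4
P[-1/2,0] = (-3 - (-29/8)) / (0 - (-1/2)) = 5/4
P[0,5] = (402 - (-3)) / (5 - 0) = 81
P[-3,-1/2,0] = (5/4 - 119/4) / (0 - (-3)) = -19/2
P[-1/2,0,5] = (81 - 5/4) / (5 - (-1/2)) = 29/2
P[-3,-1/2,0,5] = (29/2 - (-19/2)) / (5 - (-3)) = 3
P(-2) = -78 + (119/4)·(1) + (-19/2)·(1)·(-3/2) + 3·(1)·(-3/2)·(-2) = -25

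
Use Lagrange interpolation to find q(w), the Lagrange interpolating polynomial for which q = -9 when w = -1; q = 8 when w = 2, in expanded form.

L_0(w) = (w - 2) / [-3] = -(1/3)w + 2/3
L_1(w) = (w + 1) / [3] = (1/3)w + 1/3
q(w) = (-9)·L_0 + 8·L_1
  (-9)·L_0(w) = 3w - 6
  8·L_1(w) = (8/3)w + 8/3
Adding term by term: (17/3)w - 10/3

q(w) = (17/3)w - 10/3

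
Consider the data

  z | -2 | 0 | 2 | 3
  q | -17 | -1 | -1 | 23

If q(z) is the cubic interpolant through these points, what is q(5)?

Evaluate each Lagrange basis at z = 5:
L_0(5) = (5)·(3)·(2)/[(-2)·(-4)·(-5)] = -3/4
L_1(5) = (7)·(3)·(2)/[(2)·(-2)·(-3)] = 7/2
L_2(5) = (7)·(5)·(2)/[(4)·(2)·(-1)] = -35/4
L_3(5) = (7)·(5)·(3)/[(5)·(3)·(1)] = 7
Sum: (-17)·(-3/4) + (-1)·(7/2) + (-1)·(-35/4) + 23·(7) = 179

179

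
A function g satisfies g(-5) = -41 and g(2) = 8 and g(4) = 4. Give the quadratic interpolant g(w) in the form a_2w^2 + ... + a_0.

L_0(w) = (w - 2)(w - 4) / [63] = (1/63)w^2 - (2/21)w + 8/63
L_1(w) = (w + 5)(w - 4) / [-14] = -(1/14)w^2 - (1/14)w + 10/7
L_2(w) = (w + 5)(w - 2) / [18] = (1/18)w^2 + (1/6)w - 5/9
g(w) = (-41)·L_0 + 8·L_1 + 4·L_2
  (-41)·L_0(w) = -(41/63)w^2 + (82/21)w - 328/63
  8·L_1(w) = -(4/7)w^2 - (4/7)w + 80/7
  4·L_2(w) = (2/9)w^2 + (2/3)w - 20/9
Adding term by term: -w^2 + 4w + 4

g(w) = -w^2 + 4w + 4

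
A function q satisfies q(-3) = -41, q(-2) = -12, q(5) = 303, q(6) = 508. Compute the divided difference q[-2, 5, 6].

q[-2,5] = (303 - (-12)) / (5 - (-2)) = 45
q[5,6] = (508 - 303) / (6 - 5) = 205
q[-2,5,6] = (205 - 45) / (6 - (-2)) = 20

20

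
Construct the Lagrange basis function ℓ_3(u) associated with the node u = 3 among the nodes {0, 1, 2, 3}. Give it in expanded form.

ℓ_3(u) = (1/6)u^3 - (1/2)u^2 + (1/3)u

ℓ_3(u) = u(u - 1)(u - 2) / [(3)·(2)·(1)]
       = (u^3 - 3u^2 + 2u) / (6)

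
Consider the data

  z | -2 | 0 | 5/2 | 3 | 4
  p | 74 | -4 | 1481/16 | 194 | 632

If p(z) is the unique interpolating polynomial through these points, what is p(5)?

Evaluate each Lagrange basis at z = 5:
L_0(5) = (5)·(5/2)·(2)·(1)/[(-2)·(-9/2)·(-5)·(-6)] = 5/54
L_1(5) = (7)·(5/2)·(2)·(1)/[(2)·(-5/2)·(-3)·(-4)] = -7/12
L_2(5) = (7)·(5)·(2)·(1)/[(9/2)·(5/2)·(-1/2)·(-3/2)] = 224/27
L_3(5) = (7)·(5)·(5/2)·(1)/[(5)·(3)·(1/2)·(-1)] = -35/3
L_4(5) = (7)·(5)·(5/2)·(2)/[(6)·(4)·(3/2)·(1)] = 175/36
Sum: 74·(5/54) + (-4)·(-7/12) + 1481/16·(224/27) + 194·(-35/3) + 632·(175/36) = 1586

1586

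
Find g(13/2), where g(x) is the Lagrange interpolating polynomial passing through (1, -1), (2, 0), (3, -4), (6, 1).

Evaluate each Lagrange basis at x = 13/2:
L_0(13/2) = (9/2)·(7/2)·(1/2)/[(-1)·(-2)·(-5)] = -63/80
L_1(13/2) = (11/2)·(7/2)·(1/2)/[(1)·(-1)·(-4)] = 77/32
L_2(13/2) = (11/2)·(9/2)·(1/2)/[(2)·(1)·(-3)] = -33/16
L_3(13/2) = (11/2)·(9/2)·(7/2)/[(5)·(4)·(3)] = 231/160
Sum: (-1)·(-63/80) + 0 + (-4)·(-33/16) + 1·(231/160) = 1677/160

1677/160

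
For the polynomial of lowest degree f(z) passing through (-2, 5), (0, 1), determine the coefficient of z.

-2

The leading coefficient equals the top divided difference f[-2,0].
f[-2,0] = (1 - 5) / (0 - (-2)) = -2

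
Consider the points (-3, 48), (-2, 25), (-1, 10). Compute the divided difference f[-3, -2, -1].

4

f[-3,-2] = (25 - 48) / (-2 - (-3)) = -23
f[-2,-1] = (10 - 25) / (-1 - (-2)) = -15
f[-3,-2,-1] = (-15 - (-23)) / (-1 - (-3)) = 4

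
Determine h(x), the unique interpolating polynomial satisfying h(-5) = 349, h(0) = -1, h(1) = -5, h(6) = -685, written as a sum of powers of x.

L_0(x) = x(x - 1)(x - 6) / [-330] = -(1/330)x^3 + (7/330)x^2 - (1/55)x
L_1(x) = (x + 5)(x - 1)(x - 6) / [30] = (1/30)x^3 - (1/15)x^2 - (29/30)x + 1
L_2(x) = (x + 5)x(x - 6) / [-30] = -(1/30)x^3 + (1/30)x^2 + x
L_3(x) = (x + 5)x(x - 1) / [330] = (1/330)x^3 + (2/165)x^2 - (1/66)x
h(x) = 349·L_0 + (-1)·L_1 + (-5)·L_2 + (-685)·L_3
  349·L_0(x) = -(349/330)x^3 + (2443/330)x^2 - (349/55)x
  (-1)·L_1(x) = -(1/30)x^3 + (1/15)x^2 + (29/30)x - 1
  (-5)·L_2(x) = (1/6)x^3 - (1/6)x^2 - 5x
  (-685)·L_3(x) = -(137/66)x^3 - (274/33)x^2 + (685/66)x
Adding term by term: -3x^3 - x^2 - 1

h(x) = -3x^3 - x^2 - 1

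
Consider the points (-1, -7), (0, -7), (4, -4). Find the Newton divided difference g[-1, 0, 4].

3/20

g[-1,0] = (-7 - (-7)) / (0 - (-1)) = 0
g[0,4] = (-4 - (-7)) / (4 - 0) = 3/4
g[-1,0,4] = (3/4 - 0) / (4 - (-1)) = 3/20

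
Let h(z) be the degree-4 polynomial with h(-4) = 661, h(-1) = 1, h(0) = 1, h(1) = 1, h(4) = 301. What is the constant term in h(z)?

1

Build the Lagrange basis polynomials:
L_0(z) = (z + 1)z(z - 1)(z - 4) / [480] = (1/480)z^4 - (1/120)z^3 - (1/480)z^2 + (1/120)z
L_1(z) = (z + 4)z(z - 1)(z - 4) / [-30] = -(1/30)z^4 + (1/30)z^3 + (8/15)z^2 - (8/15)z
L_2(z) = (z + 4)(z + 1)(z - 1)(z - 4) / [16] = (1/16)z^4 - (17/16)z^2 + 1
L_3(z) = (z + 4)(z + 1)z(z - 4) / [-30] = -(1/30)z^4 - (1/30)z^3 + (8/15)z^2 + (8/15)z
L_4(z) = (z + 4)(z + 1)z(z - 1) / [480] = (1/480)z^4 + (1/120)z^3 - (1/480)z^2 - (1/120)z
h(z) = 661·L_0 + 1·L_1 + 1·L_2 + 1·L_3 + 301·L_4
Only the constant term is needed; take it from each L_i and combine:
661·(0) + 1·(0) + 1·(1) + 1·(0) + 301·(0) = 1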